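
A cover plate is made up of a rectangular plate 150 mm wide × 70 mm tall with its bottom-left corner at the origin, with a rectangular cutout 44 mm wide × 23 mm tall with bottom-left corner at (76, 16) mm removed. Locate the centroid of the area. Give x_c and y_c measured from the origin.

plate: A = 150 × 70 = 10500.00, centroid at (75.00, 35.00).
hole: A = −(44 × 23) = -1012.00, centroid at (98.00, 27.50).
ΣA = 9488.00 mm²
ΣAx_c = (10500.00)(75.00) + (-1012.00)(98.00) = 688324.00 mm³
ΣAy_c = (10500.00)(35.00) + (-1012.00)(27.50) = 339670.00 mm³
x_c = 688324.00 / 9488.00 = 72.55 mm
y_c = 339670.00 / 9488.00 = 35.80 mm

x_c = 72.55 mm, y_c = 35.80 mm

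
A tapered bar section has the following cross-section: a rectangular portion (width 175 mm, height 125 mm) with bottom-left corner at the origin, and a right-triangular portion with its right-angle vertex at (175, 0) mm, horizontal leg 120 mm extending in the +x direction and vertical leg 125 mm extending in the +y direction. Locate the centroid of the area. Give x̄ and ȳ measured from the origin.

rectangular portion: A = 175 × 125 = 21875.00, centroid at (87.50, 62.50).
triangular portion: A = ½·120·125 = 7500.00, centroid at (215.00, 41.67).
ΣA = 29375.00 mm²
ΣAx̄ = (21875.00)(87.50) + (7500.00)(215.00) = 3526562.50 mm³
ΣAȳ = (21875.00)(62.50) + (7500.00)(41.67) = 1679687.50 mm³
x̄ = 3526562.50 / 29375.00 = 120.05 mm
ȳ = 1679687.50 / 29375.00 = 57.18 mm

x̄ = 120.05 mm, ȳ = 57.18 mm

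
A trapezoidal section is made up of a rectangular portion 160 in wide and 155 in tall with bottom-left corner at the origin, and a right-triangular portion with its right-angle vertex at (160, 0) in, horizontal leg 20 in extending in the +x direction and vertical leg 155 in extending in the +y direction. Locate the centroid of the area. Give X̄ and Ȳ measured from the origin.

X̄ = 85.10 in, Ȳ = 75.98 in

rectangular portion: A = 160 × 155 = 24800.00, centroid at (80.00, 77.50).
triangular portion: A = ½·20·155 = 1550.00, centroid at (166.67, 51.67).
ΣA = 26350.00 in²
ΣAX̄ = (24800.00)(80.00) + (1550.00)(166.67) = 2242333.33 in³
ΣAȲ = (24800.00)(77.50) + (1550.00)(51.67) = 2002083.33 in³
X̄ = 2242333.33 / 26350.00 = 85.10 in
Ȳ = 2002083.33 / 26350.00 = 75.98 in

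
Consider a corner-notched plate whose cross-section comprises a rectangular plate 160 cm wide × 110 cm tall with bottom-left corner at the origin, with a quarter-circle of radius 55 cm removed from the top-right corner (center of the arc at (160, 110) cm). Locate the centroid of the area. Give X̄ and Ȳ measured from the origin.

plate: A = 160 × 110 = 17600.00, centroid at (80.00, 55.00).
removed quarter-circle: A = −¼π·55² = -2375.83, centroid at (136.66, 86.66).
ΣA = 15224.17 cm², ΣAX̄ = 1083325.62 cm³, ΣAȲ = 762117.09 cm³.
X̄ = 1083325.62/15224.17 = 71.16 cm; Ȳ = 762117.09/15224.17 = 50.06 cm.

X̄ = 71.16 cm, Ȳ = 50.06 cm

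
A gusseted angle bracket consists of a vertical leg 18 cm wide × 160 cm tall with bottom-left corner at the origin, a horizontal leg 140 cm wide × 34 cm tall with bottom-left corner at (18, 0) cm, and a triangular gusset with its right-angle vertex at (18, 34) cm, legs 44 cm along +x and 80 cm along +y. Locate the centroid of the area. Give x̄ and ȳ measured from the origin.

Part | A | x̄ᵢ | ȳᵢ | A·x̄ᵢ | A·ȳᵢ
vertical leg | 2880.00 | 9.00 | 80.00 | 25920.00 | 230400.00
horizontal leg | 4760.00 | 88.00 | 17.00 | 418880.00 | 80920.00
gusset | 1760.00 | 32.67 | 60.67 | 57493.33 | 106773.33
Σ | 9400.00 |  |  | 502293.33 | 418093.33
x̄ = 502293.33 / 9400.00 = 53.44 cm
ȳ = 418093.33 / 9400.00 = 44.48 cm

x̄ = 53.44 cm, ȳ = 44.48 cm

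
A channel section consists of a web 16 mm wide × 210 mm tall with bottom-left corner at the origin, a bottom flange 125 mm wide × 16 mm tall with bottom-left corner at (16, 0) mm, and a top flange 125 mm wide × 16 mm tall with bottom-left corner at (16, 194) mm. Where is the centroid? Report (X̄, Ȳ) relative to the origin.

X̄ = 46.32 mm, Ȳ = 105.00 mm

web: A = 16 × 210 = 3360.00, centroid at (8.00, 105.00).
bottom flange: A = 125 × 16 = 2000.00, centroid at (78.50, 8.00).
top flange: A = 125 × 16 = 2000.00, centroid at (78.50, 202.00).
ΣA = 7360.00 mm², ΣAX̄ = 340880.00 mm³, ΣAȲ = 772800.00 mm³.
X̄ = 340880.00/7360.00 = 46.32 mm; Ȳ = 772800.00/7360.00 = 105.00 mm.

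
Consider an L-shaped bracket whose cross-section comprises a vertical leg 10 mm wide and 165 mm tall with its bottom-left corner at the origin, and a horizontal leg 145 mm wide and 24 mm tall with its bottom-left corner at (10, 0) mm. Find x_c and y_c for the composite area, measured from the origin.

vertical leg: A = 10 × 165 = 1650.00, centroid at (5.00, 82.50).
horizontal leg: A = 145 × 24 = 3480.00, centroid at (82.50, 12.00).
ΣA = 5130.00 mm², ΣAx_c = 295350.00 mm³, ΣAy_c = 177885.00 mm³.
x_c = 295350.00/5130.00 = 57.57 mm; y_c = 177885.00/5130.00 = 34.68 mm.

x_c = 57.57 mm, y_c = 34.68 mm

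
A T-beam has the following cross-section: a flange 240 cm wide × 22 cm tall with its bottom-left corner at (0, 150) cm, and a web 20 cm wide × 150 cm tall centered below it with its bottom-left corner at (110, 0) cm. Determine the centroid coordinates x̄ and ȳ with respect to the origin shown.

web: A = 20 × 150 = 3000.00, centroid at (120.00, 75.00).
flange: A = 240 × 22 = 5280.00, centroid at (120.00, 161.00).
ΣA = 8280.00 cm²
ΣAx̄ = (3000.00)(120.00) + (5280.00)(120.00) = 993600.00 cm³
ΣAȳ = (3000.00)(75.00) + (5280.00)(161.00) = 1075080.00 cm³
x̄ = 993600.00 / 8280.00 = 120.00 cm
ȳ = 1075080.00 / 8280.00 = 129.84 cm

x̄ = 120.00 cm, ȳ = 129.84 cm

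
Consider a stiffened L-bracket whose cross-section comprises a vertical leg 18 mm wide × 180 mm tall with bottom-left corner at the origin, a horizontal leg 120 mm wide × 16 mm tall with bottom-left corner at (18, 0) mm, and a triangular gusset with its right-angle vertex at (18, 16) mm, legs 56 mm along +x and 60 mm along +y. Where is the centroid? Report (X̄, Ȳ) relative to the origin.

X̄ = 35.16 mm, Ȳ = 53.72 mm

vertical leg: A = 18 × 180 = 3240.00, centroid at (9.00, 90.00).
horizontal leg: A = 120 × 16 = 1920.00, centroid at (78.00, 8.00).
gusset: A = ½·56·60 = 1680.00, centroid at (36.67, 36.00).
ΣA = 6840.00 mm²
ΣAX̄ = (3240.00)(9.00) + (1920.00)(78.00) + (1680.00)(36.67) = 240520.00 mm³
ΣAȲ = (3240.00)(90.00) + (1920.00)(8.00) + (1680.00)(36.00) = 367440.00 mm³
X̄ = 240520.00 / 6840.00 = 35.16 mm
Ȳ = 367440.00 / 6840.00 = 53.72 mm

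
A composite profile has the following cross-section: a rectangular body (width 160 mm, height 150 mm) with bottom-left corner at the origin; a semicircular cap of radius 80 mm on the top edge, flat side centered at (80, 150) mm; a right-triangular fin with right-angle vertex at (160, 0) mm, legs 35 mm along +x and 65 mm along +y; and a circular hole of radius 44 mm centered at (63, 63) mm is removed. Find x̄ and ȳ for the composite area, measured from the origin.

rectangular body: A = 160 × 150 = 24000.00, centroid at (80.00, 75.00).
semicircular top: A = ½π·80² = 10053.10, centroid at (80.00, 183.95).
triangular fin: A = ½·35·65 = 1137.50, centroid at (171.67, 21.67).
hole: A = −π·44² = -6082.12, centroid at (63.00, 63.00).
ΣA = 29108.47 mm²
ΣAx̄ = (24000.00)(80.00) + (10053.10)(80.00) + (1137.50)(171.67) + (-6082.12)(63.00) = 2536344.78 mm³
ΣAȳ = (24000.00)(75.00) + (10053.10)(183.95) + (1137.50)(21.67) + (-6082.12)(63.00) = 3290769.87 mm³
x̄ = 2536344.78 / 29108.47 = 87.13 mm
ȳ = 3290769.87 / 29108.47 = 113.05 mm

x̄ = 87.13 mm, ȳ = 113.05 mm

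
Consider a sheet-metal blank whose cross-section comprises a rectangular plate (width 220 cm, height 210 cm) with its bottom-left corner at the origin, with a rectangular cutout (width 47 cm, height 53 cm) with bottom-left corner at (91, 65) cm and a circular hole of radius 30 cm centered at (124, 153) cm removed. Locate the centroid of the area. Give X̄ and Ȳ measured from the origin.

X̄ = 108.76 cm, Ȳ = 102.50 cm

plate: A = 220 × 210 = 46200.00, centroid at (110.00, 105.00).
hole 1: A = −(47 × 53) = -2491.00, centroid at (114.50, 91.50).
hole 2: A = −π·30² = -2827.43, centroid at (124.00, 153.00).
ΣA = 40881.57 cm²
ΣAX̄ = (46200.00)(110.00) + (-2491.00)(114.50) + (-2827.43)(124.00) = 4446178.76 cm³
ΣAȲ = (46200.00)(105.00) + (-2491.00)(91.50) + (-2827.43)(153.00) = 4190476.19 cm³
X̄ = 4446178.76 / 40881.57 = 108.76 cm
Ȳ = 4190476.19 / 40881.57 = 102.50 cm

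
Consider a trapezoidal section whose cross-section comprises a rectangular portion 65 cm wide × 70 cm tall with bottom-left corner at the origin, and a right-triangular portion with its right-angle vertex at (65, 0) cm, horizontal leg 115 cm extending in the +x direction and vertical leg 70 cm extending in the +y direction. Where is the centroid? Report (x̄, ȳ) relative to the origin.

x̄ = 65.75 cm, ȳ = 29.52 cm

rectangular portion: A = 65 × 70 = 4550.00, centroid at (32.50, 35.00).
triangular portion: A = ½·115·70 = 4025.00, centroid at (103.33, 23.33).
ΣA = 8575.00 cm², ΣAx̄ = 563791.67 cm³, ΣAȳ = 253166.67 cm³.
x̄ = 563791.67/8575.00 = 65.75 cm; ȳ = 253166.67/8575.00 = 29.52 cm.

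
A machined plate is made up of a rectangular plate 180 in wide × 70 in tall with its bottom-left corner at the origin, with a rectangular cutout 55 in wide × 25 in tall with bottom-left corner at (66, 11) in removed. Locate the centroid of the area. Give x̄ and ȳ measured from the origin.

plate: A = 180 × 70 = 12600.00, centroid at (90.00, 35.00).
hole: A = −(55 × 25) = -1375.00, centroid at (93.50, 23.50).
ΣA = 11225.00 in², ΣAx̄ = 1005437.50 in³, ΣAȳ = 408687.50 in³.
x̄ = 1005437.50/11225.00 = 89.57 in; ȳ = 408687.50/11225.00 = 36.41 in.

x̄ = 89.57 in, ȳ = 36.41 in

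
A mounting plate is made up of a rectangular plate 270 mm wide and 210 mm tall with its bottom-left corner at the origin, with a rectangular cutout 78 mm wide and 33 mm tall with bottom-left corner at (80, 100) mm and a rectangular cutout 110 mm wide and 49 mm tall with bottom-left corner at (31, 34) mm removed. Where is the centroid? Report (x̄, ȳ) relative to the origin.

x̄ = 141.26 mm, ȳ = 109.54 mm

plate: A = 270 × 210 = 56700.00, centroid at (135.00, 105.00).
hole 1: A = −(78 × 33) = -2574.00, centroid at (119.00, 116.50).
hole 2: A = −(110 × 49) = -5390.00, centroid at (86.00, 58.50).
ΣA = 48736.00 mm²
ΣAx̄ = (56700.00)(135.00) + (-2574.00)(119.00) + (-5390.00)(86.00) = 6884654.00 mm³
ΣAȳ = (56700.00)(105.00) + (-2574.00)(116.50) + (-5390.00)(58.50) = 5338314.00 mm³
x̄ = 6884654.00 / 48736.00 = 141.26 mm
ȳ = 5338314.00 / 48736.00 = 109.54 mm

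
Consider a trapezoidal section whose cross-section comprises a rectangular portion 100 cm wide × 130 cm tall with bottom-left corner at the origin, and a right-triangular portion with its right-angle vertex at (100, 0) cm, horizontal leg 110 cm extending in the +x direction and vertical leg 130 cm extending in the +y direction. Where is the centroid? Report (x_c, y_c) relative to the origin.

x_c = 80.75 cm, y_c = 57.31 cm

rectangular portion: A = 100 × 130 = 13000.00, centroid at (50.00, 65.00).
triangular portion: A = ½·110·130 = 7150.00, centroid at (136.67, 43.33).
ΣA = 20150.00 cm², ΣAx_c = 1627166.67 cm³, ΣAy_c = 1154833.33 cm³.
x_c = 1627166.67/20150.00 = 80.75 cm; y_c = 1154833.33/20150.00 = 57.31 cm.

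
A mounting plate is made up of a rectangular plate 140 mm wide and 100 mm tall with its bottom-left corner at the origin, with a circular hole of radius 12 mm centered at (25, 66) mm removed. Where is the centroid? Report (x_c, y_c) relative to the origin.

x_c = 71.50 mm, y_c = 49.47 mm

plate: A = 140 × 100 = 14000.00, centroid at (70.00, 50.00).
hole: A = −π·12² = -452.39, centroid at (25.00, 66.00).
ΣA = 13547.61 mm², ΣAx_c = 968690.27 mm³, ΣAy_c = 670142.30 mm³.
x_c = 968690.27/13547.61 = 71.50 mm; y_c = 670142.30/13547.61 = 49.47 mm.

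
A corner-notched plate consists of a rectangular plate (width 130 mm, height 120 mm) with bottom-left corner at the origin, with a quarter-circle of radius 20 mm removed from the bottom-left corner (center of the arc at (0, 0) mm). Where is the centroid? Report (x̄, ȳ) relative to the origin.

x̄ = 66.16 mm, ȳ = 61.06 mm

plate: A = 130 × 120 = 15600.00, centroid at (65.00, 60.00).
removed quarter-circle: A = −¼π·20² = -314.16, centroid at (8.49, 8.49).
ΣA = 15285.84 mm²
ΣAx̄ = (15600.00)(65.00) + (-314.16)(8.49) = 1011333.33 mm³
ΣAȳ = (15600.00)(60.00) + (-314.16)(8.49) = 933333.33 mm³
x̄ = 1011333.33 / 15285.84 = 66.16 mm
ȳ = 933333.33 / 15285.84 = 61.06 mm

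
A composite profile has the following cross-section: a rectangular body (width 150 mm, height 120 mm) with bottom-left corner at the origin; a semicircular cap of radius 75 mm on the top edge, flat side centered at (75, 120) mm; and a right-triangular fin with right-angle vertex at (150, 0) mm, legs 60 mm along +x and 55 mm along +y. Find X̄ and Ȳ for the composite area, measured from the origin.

rectangular body: A = 150 × 120 = 18000.00, centroid at (75.00, 60.00).
semicircular top: A = ½π·75² = 8835.73, centroid at (75.00, 151.83).
triangular fin: A = ½·60·55 = 1650.00, centroid at (170.00, 18.33).
ΣA = 28485.73 mm², ΣAX̄ = 2293179.70 mm³, ΣAȲ = 2451787.52 mm³.
X̄ = 2293179.70/28485.73 = 80.50 mm; Ȳ = 2451787.52/28485.73 = 86.07 mm.

X̄ = 80.50 mm, Ȳ = 86.07 mm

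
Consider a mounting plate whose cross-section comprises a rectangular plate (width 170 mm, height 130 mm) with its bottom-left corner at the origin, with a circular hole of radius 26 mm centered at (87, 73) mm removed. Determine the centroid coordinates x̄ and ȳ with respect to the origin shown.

plate: A = 170 × 130 = 22100.00, centroid at (85.00, 65.00).
hole: A = −π·26² = -2123.72, centroid at (87.00, 73.00).
ΣA = 19976.28 mm²
ΣAx̄ = (22100.00)(85.00) + (-2123.72)(87.00) = 1693736.65 mm³
ΣAȳ = (22100.00)(65.00) + (-2123.72)(73.00) = 1281468.69 mm³
x̄ = 1693736.65 / 19976.28 = 84.79 mm
ȳ = 1281468.69 / 19976.28 = 64.15 mm

x̄ = 84.79 mm, ȳ = 64.15 mm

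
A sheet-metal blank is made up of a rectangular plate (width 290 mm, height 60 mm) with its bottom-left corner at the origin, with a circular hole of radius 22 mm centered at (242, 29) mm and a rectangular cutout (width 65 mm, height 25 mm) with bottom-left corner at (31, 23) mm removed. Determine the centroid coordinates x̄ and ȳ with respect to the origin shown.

x̄ = 143.94 mm, ȳ = 29.48 mm

plate: A = 290 × 60 = 17400.00, centroid at (145.00, 30.00).
hole 1: A = −π·22² = -1520.53, centroid at (242.00, 29.00).
hole 2: A = −(65 × 25) = -1625.00, centroid at (63.50, 35.50).
ΣA = 14254.47 mm², ΣAx̄ = 2051844.04 mm³, ΣAȳ = 420217.11 mm³.
x̄ = 2051844.04/14254.47 = 143.94 mm; ȳ = 420217.11/14254.47 = 29.48 mm.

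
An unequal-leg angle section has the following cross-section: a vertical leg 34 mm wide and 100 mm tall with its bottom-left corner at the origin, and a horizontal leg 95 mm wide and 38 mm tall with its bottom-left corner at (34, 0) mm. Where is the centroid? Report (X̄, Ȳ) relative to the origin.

X̄ = 50.22 mm, Ȳ = 34.04 mm

vertical leg: A = 34 × 100 = 3400.00, centroid at (17.00, 50.00).
horizontal leg: A = 95 × 38 = 3610.00, centroid at (81.50, 19.00).
ΣA = 7010.00 mm²
ΣAX̄ = (3400.00)(17.00) + (3610.00)(81.50) = 352015.00 mm³
ΣAȲ = (3400.00)(50.00) + (3610.00)(19.00) = 238590.00 mm³
X̄ = 352015.00 / 7010.00 = 50.22 mm
Ȳ = 238590.00 / 7010.00 = 34.04 mm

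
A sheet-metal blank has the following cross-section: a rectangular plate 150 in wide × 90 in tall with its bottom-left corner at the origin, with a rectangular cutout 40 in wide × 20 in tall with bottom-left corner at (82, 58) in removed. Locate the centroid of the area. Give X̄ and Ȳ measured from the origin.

X̄ = 73.30 in, Ȳ = 43.55 in

Part | A | x̄ᵢ | ȳᵢ | A·x̄ᵢ | A·ȳᵢ
plate | 13500.00 | 75.00 | 45.00 | 1012500.00 | 607500.00
hole | -800.00 | 102.00 | 68.00 | -81600.00 | -54400.00
Σ | 12700.00 |  |  | 930900.00 | 553100.00
X̄ = 930900.00 / 12700.00 = 73.30 in
Ȳ = 553100.00 / 12700.00 = 43.55 in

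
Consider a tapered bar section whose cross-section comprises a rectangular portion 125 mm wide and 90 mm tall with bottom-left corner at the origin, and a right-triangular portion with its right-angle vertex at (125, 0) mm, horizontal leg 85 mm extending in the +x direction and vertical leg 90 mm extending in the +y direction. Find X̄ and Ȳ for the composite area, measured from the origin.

X̄ = 85.55 mm, Ȳ = 41.19 mm

rectangular portion: A = 125 × 90 = 11250.00, centroid at (62.50, 45.00).
triangular portion: A = ½·85·90 = 3825.00, centroid at (153.33, 30.00).
ΣA = 15075.00 mm²
ΣAX̄ = (11250.00)(62.50) + (3825.00)(153.33) = 1289625.00 mm³
ΣAȲ = (11250.00)(45.00) + (3825.00)(30.00) = 621000.00 mm³
X̄ = 1289625.00 / 15075.00 = 85.55 mm
Ȳ = 621000.00 / 15075.00 = 41.19 mm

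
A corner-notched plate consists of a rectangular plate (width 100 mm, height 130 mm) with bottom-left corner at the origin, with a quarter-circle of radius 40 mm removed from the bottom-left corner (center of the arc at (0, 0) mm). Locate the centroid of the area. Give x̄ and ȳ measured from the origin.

x̄ = 53.53 mm, ȳ = 70.14 mm

plate: A = 100 × 130 = 13000.00, centroid at (50.00, 65.00).
removed quarter-circle: A = −¼π·40² = -1256.64, centroid at (16.98, 16.98).
ΣA = 11743.36 mm²
ΣAx̄ = (13000.00)(50.00) + (-1256.64)(16.98) = 628666.67 mm³
ΣAȳ = (13000.00)(65.00) + (-1256.64)(16.98) = 823666.67 mm³
x̄ = 628666.67 / 11743.36 = 53.53 mm
ȳ = 823666.67 / 11743.36 = 70.14 mm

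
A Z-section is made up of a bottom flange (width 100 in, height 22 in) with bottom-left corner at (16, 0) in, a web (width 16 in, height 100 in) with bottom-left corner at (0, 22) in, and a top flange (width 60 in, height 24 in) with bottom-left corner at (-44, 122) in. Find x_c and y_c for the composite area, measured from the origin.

x_c = 26.31 in, y_c = 63.43 in

bottom flange: A = 100 × 22 = 2200.00, centroid at (66.00, 11.00).
web: A = 16 × 100 = 1600.00, centroid at (8.00, 72.00).
top flange: A = 60 × 24 = 1440.00, centroid at (-14.00, 134.00).
ΣA = 5240.00 in²
ΣAx_c = (2200.00)(66.00) + (1600.00)(8.00) + (1440.00)(-14.00) = 137840.00 in³
ΣAy_c = (2200.00)(11.00) + (1600.00)(72.00) + (1440.00)(134.00) = 332360.00 in³
x_c = 137840.00 / 5240.00 = 26.31 in
y_c = 332360.00 / 5240.00 = 63.43 in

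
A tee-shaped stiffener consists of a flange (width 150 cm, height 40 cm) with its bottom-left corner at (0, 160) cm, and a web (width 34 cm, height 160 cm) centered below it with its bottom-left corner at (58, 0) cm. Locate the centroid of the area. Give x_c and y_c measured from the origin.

x_c = 75.00 cm, y_c = 132.45 cm

web: A = 34 × 160 = 5440.00, centroid at (75.00, 80.00).
flange: A = 150 × 40 = 6000.00, centroid at (75.00, 180.00).
ΣA = 11440.00 cm²
ΣAx_c = (5440.00)(75.00) + (6000.00)(75.00) = 858000.00 cm³
ΣAy_c = (5440.00)(80.00) + (6000.00)(180.00) = 1515200.00 cm³
x_c = 858000.00 / 11440.00 = 75.00 cm
y_c = 1515200.00 / 11440.00 = 132.45 cm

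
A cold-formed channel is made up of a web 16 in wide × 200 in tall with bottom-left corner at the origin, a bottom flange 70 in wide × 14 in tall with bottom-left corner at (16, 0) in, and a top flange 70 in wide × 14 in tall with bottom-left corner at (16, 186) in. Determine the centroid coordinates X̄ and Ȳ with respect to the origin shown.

X̄ = 24.33 in, Ȳ = 100.00 in

web: A = 16 × 200 = 3200.00, centroid at (8.00, 100.00).
bottom flange: A = 70 × 14 = 980.00, centroid at (51.00, 7.00).
top flange: A = 70 × 14 = 980.00, centroid at (51.00, 193.00).
ΣA = 5160.00 in², ΣAX̄ = 125560.00 in³, ΣAȲ = 516000.00 in³.
X̄ = 125560.00/5160.00 = 24.33 in; Ȳ = 516000.00/5160.00 = 100.00 in.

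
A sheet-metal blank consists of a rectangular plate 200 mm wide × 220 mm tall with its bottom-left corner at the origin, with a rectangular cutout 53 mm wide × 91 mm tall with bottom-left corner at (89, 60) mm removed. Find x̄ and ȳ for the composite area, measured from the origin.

x̄ = 98.09 mm, ȳ = 110.55 mm

Part | A | x̄ᵢ | ȳᵢ | A·x̄ᵢ | A·ȳᵢ
plate | 44000.00 | 100.00 | 110.00 | 4400000.00 | 4840000.00
hole | -4823.00 | 115.50 | 105.50 | -557056.50 | -508826.50
Σ | 39177.00 |  |  | 3842943.50 | 4331173.50
x̄ = 3842943.50 / 39177.00 = 98.09 mm
ȳ = 4331173.50 / 39177.00 = 110.55 mm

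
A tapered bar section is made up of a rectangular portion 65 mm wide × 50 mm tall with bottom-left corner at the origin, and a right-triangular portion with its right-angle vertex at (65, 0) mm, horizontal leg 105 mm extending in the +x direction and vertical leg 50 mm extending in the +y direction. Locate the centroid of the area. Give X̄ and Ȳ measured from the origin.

X̄ = 62.66 mm, Ȳ = 21.28 mm

rectangular portion: A = 65 × 50 = 3250.00, centroid at (32.50, 25.00).
triangular portion: A = ½·105·50 = 2625.00, centroid at (100.00, 16.67).
ΣA = 5875.00 mm², ΣAX̄ = 368125.00 mm³, ΣAȲ = 125000.00 mm³.
X̄ = 368125.00/5875.00 = 62.66 mm; Ȳ = 125000.00/5875.00 = 21.28 mm.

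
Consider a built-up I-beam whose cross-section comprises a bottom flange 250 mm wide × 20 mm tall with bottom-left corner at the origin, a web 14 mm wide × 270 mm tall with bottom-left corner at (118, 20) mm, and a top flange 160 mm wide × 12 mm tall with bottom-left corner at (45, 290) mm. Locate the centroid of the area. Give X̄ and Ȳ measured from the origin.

bottom flange: A = 250 × 20 = 5000.00, centroid at (125.00, 10.00).
web: A = 14 × 270 = 3780.00, centroid at (125.00, 155.00).
top flange: A = 160 × 12 = 1920.00, centroid at (125.00, 296.00).
ΣA = 10700.00 mm², ΣAX̄ = 1337500.00 mm³, ΣAȲ = 1204220.00 mm³.
X̄ = 1337500.00/10700.00 = 125.00 mm; Ȳ = 1204220.00/10700.00 = 112.54 mm.

X̄ = 125.00 mm, Ȳ = 112.54 mm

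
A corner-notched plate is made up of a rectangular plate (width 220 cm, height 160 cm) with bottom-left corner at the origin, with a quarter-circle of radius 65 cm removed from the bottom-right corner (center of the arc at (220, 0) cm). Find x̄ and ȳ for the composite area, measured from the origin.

Part | A | x̄ᵢ | ȳᵢ | A·x̄ᵢ | A·ȳᵢ
plate | 35200.00 | 110.00 | 80.00 | 3872000.00 | 2816000.00
removed quarter-circle | -3318.31 | 192.41 | 27.59 | -638485.93 | -91541.67
Σ | 31881.69 |  |  | 3233514.07 | 2724458.33
x̄ = 3233514.07 / 31881.69 = 101.42 cm
ȳ = 2724458.33 / 31881.69 = 85.46 cm

x̄ = 101.42 cm, ȳ = 85.46 cm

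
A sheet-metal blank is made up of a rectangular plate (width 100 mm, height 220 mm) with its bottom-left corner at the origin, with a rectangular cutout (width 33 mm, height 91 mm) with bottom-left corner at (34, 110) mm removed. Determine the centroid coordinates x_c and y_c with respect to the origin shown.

x_c = 49.92 mm, y_c = 102.81 mm

plate: A = 100 × 220 = 22000.00, centroid at (50.00, 110.00).
hole: A = −(33 × 91) = -3003.00, centroid at (50.50, 155.50).
ΣA = 18997.00 mm², ΣAx_c = 948348.50 mm³, ΣAy_c = 1953033.50 mm³.
x_c = 948348.50/18997.00 = 49.92 mm; y_c = 1953033.50/18997.00 = 102.81 mm.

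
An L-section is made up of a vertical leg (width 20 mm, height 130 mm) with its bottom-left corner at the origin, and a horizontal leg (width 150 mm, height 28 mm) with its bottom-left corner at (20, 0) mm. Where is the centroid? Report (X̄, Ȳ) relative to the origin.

X̄ = 62.50 mm, Ȳ = 33.50 mm

Part | A | x̄ᵢ | ȳᵢ | A·x̄ᵢ | A·ȳᵢ
vertical leg | 2600.00 | 10.00 | 65.00 | 26000.00 | 169000.00
horizontal leg | 4200.00 | 95.00 | 14.00 | 399000.00 | 58800.00
Σ | 6800.00 |  |  | 425000.00 | 227800.00
X̄ = 425000.00 / 6800.00 = 62.50 mm
Ȳ = 227800.00 / 6800.00 = 33.50 mm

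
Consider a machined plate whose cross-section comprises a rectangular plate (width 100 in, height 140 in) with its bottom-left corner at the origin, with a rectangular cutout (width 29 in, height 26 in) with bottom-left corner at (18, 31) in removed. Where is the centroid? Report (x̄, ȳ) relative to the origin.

x̄ = 51.00 in, ȳ = 71.48 in

Part | A | x̄ᵢ | ȳᵢ | A·x̄ᵢ | A·ȳᵢ
plate | 14000.00 | 50.00 | 70.00 | 700000.00 | 980000.00
hole | -754.00 | 32.50 | 44.00 | -24505.00 | -33176.00
Σ | 13246.00 |  |  | 675495.00 | 946824.00
x̄ = 675495.00 / 13246.00 = 51.00 in
ȳ = 946824.00 / 13246.00 = 71.48 in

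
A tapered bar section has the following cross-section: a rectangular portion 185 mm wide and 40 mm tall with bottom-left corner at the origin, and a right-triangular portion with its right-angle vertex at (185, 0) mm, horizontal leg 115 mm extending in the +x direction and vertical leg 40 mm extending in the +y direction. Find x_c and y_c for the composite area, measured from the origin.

Part | A | x̄ᵢ | ȳᵢ | A·x̄ᵢ | A·ȳᵢ
rectangular portion | 7400.00 | 92.50 | 20.00 | 684500.00 | 148000.00
triangular portion | 2300.00 | 223.33 | 13.33 | 513666.67 | 30666.67
Σ | 9700.00 |  |  | 1198166.67 | 178666.67
x_c = 1198166.67 / 9700.00 = 123.52 mm
y_c = 178666.67 / 9700.00 = 18.42 mm

x_c = 123.52 mm, y_c = 18.42 mm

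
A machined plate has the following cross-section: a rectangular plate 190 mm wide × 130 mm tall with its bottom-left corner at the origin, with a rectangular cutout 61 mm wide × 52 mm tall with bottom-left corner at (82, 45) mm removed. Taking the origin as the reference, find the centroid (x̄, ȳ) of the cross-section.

x̄ = 92.42 mm, ȳ = 64.12 mm

plate: A = 190 × 130 = 24700.00, centroid at (95.00, 65.00).
hole: A = −(61 × 52) = -3172.00, centroid at (112.50, 71.00).
ΣA = 21528.00 mm²
ΣAx̄ = (24700.00)(95.00) + (-3172.00)(112.50) = 1989650.00 mm³
ΣAȳ = (24700.00)(65.00) + (-3172.00)(71.00) = 1380288.00 mm³
x̄ = 1989650.00 / 21528.00 = 92.42 mm
ȳ = 1380288.00 / 21528.00 = 64.12 mm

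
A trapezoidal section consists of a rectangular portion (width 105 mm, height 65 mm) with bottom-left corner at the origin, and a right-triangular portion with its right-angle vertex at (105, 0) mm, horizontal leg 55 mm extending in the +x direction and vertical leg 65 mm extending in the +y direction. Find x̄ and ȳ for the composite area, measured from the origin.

x̄ = 67.20 mm, ȳ = 30.25 mm

rectangular portion: A = 105 × 65 = 6825.00, centroid at (52.50, 32.50).
triangular portion: A = ½·55·65 = 1787.50, centroid at (123.33, 21.67).
ΣA = 8612.50 mm²
ΣAx̄ = (6825.00)(52.50) + (1787.50)(123.33) = 578770.83 mm³
ΣAȳ = (6825.00)(32.50) + (1787.50)(21.67) = 260541.67 mm³
x̄ = 578770.83 / 8612.50 = 67.20 mm
ȳ = 260541.67 / 8612.50 = 30.25 mm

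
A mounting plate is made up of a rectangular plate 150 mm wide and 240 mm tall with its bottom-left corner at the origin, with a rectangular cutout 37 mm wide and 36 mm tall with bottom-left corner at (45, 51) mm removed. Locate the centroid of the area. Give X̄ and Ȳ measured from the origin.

X̄ = 75.44 mm, Ȳ = 121.96 mm

plate: A = 150 × 240 = 36000.00, centroid at (75.00, 120.00).
hole: A = −(37 × 36) = -1332.00, centroid at (63.50, 69.00).
ΣA = 34668.00 mm², ΣAX̄ = 2615418.00 mm³, ΣAȲ = 4228092.00 mm³.
X̄ = 2615418.00/34668.00 = 75.44 mm; Ȳ = 4228092.00/34668.00 = 121.96 mm.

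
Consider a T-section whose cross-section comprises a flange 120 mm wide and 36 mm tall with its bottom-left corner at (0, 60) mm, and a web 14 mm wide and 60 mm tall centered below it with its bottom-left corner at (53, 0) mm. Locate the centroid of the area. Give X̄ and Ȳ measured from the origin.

X̄ = 60.00 mm, Ȳ = 70.19 mm

web: A = 14 × 60 = 840.00, centroid at (60.00, 30.00).
flange: A = 120 × 36 = 4320.00, centroid at (60.00, 78.00).
ΣA = 5160.00 mm²
ΣAX̄ = (840.00)(60.00) + (4320.00)(60.00) = 309600.00 mm³
ΣAȲ = (840.00)(30.00) + (4320.00)(78.00) = 362160.00 mm³
X̄ = 309600.00 / 5160.00 = 60.00 mm
Ȳ = 362160.00 / 5160.00 = 70.19 mm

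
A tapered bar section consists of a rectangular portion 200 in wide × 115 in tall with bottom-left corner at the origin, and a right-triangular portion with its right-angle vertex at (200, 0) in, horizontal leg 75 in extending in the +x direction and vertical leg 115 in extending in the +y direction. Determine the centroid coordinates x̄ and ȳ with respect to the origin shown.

x̄ = 119.74 in, ȳ = 54.47 in

rectangular portion: A = 200 × 115 = 23000.00, centroid at (100.00, 57.50).
triangular portion: A = ½·75·115 = 4312.50, centroid at (225.00, 38.33).
ΣA = 27312.50 in²
ΣAx̄ = (23000.00)(100.00) + (4312.50)(225.00) = 3270312.50 in³
ΣAȳ = (23000.00)(57.50) + (4312.50)(38.33) = 1487812.50 in³
x̄ = 3270312.50 / 27312.50 = 119.74 in
ȳ = 1487812.50 / 27312.50 = 54.47 in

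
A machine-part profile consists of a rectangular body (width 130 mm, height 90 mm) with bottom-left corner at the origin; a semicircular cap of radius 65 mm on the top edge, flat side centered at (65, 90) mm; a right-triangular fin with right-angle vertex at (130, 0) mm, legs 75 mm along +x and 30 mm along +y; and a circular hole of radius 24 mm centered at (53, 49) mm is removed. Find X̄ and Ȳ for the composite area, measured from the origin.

X̄ = 71.97 mm, Ȳ = 69.65 mm

rectangular body: A = 130 × 90 = 11700.00, centroid at (65.00, 45.00).
semicircular top: A = ½π·65² = 6636.61, centroid at (65.00, 117.59).
triangular fin: A = ½·75·30 = 1125.00, centroid at (155.00, 10.00).
hole: A = −π·24² = -1809.56, centroid at (53.00, 49.00).
ΣA = 17652.06 mm², ΣAX̄ = 1270348.40 mm³, ΣAȲ = 1229460.33 mm³.
X̄ = 1270348.40/17652.06 = 71.97 mm; Ȳ = 1229460.33/17652.06 = 69.65 mm.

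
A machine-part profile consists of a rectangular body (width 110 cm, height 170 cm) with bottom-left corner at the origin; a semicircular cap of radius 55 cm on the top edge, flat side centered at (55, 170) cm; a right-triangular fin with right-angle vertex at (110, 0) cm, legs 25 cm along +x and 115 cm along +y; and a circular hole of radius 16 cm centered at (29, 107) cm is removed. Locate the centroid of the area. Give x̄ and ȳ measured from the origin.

rectangular body: A = 110 × 170 = 18700.00, centroid at (55.00, 85.00).
semicircular top: A = ½π·55² = 4751.66, centroid at (55.00, 193.34).
triangular fin: A = ½·25·115 = 1437.50, centroid at (118.33, 38.33).
hole: A = −π·16² = -804.25, centroid at (29.00, 107.00).
ΣA = 24084.91 cm², ΣAx̄ = 1436622.22 cm³, ΣAȳ = 2477248.34 cm³.
x̄ = 1436622.22/24084.91 = 59.65 cm; ȳ = 2477248.34/24084.91 = 102.85 cm.

x̄ = 59.65 cm, ȳ = 102.85 cm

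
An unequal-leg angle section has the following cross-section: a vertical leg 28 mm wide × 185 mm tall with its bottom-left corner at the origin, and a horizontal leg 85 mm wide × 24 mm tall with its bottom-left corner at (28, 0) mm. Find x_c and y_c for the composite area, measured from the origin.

vertical leg: A = 28 × 185 = 5180.00, centroid at (14.00, 92.50).
horizontal leg: A = 85 × 24 = 2040.00, centroid at (70.50, 12.00).
ΣA = 7220.00 mm², ΣAx_c = 216340.00 mm³, ΣAy_c = 503630.00 mm³.
x_c = 216340.00/7220.00 = 29.96 mm; y_c = 503630.00/7220.00 = 69.75 mm.

x_c = 29.96 mm, y_c = 69.75 mm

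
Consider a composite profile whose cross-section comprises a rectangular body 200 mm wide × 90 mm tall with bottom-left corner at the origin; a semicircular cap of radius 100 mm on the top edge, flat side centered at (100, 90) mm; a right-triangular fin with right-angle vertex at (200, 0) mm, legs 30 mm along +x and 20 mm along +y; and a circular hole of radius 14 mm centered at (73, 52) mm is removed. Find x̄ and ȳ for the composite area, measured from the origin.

rectangular body: A = 200 × 90 = 18000.00, centroid at (100.00, 45.00).
semicircular top: A = ½π·100² = 15707.96, centroid at (100.00, 132.44).
triangular fin: A = ½·30·20 = 300.00, centroid at (210.00, 6.67).
hole: A = −π·14² = -615.75, centroid at (73.00, 52.00).
ΣA = 33392.21 mm²
ΣAx̄ = (18000.00)(100.00) + (15707.96)(100.00) + (300.00)(210.00) + (-615.75)(73.00) = 3388846.42 mm³
ΣAȳ = (18000.00)(45.00) + (15707.96)(132.44) + (300.00)(6.67) + (-615.75)(52.00) = 2860364.25 mm³
x̄ = 3388846.42 / 33392.21 = 101.49 mm
ȳ = 2860364.25 / 33392.21 = 85.66 mm

x̄ = 101.49 mm, ȳ = 85.66 mm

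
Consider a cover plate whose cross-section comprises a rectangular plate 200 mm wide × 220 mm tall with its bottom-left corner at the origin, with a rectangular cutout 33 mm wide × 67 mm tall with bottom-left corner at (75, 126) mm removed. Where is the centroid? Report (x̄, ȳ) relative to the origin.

plate: A = 200 × 220 = 44000.00, centroid at (100.00, 110.00).
hole: A = −(33 × 67) = -2211.00, centroid at (91.50, 159.50).
ΣA = 41789.00 mm², ΣAx̄ = 4197693.50 mm³, ΣAȳ = 4487345.50 mm³.
x̄ = 4197693.50/41789.00 = 100.45 mm; ȳ = 4487345.50/41789.00 = 107.38 mm.

x̄ = 100.45 mm, ȳ = 107.38 mm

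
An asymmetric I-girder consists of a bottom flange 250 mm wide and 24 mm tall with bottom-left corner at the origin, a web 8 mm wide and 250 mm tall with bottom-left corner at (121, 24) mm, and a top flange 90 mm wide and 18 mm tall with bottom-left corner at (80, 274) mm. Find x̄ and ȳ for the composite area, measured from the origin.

bottom flange: A = 250 × 24 = 6000.00, centroid at (125.00, 12.00).
web: A = 8 × 250 = 2000.00, centroid at (125.00, 149.00).
top flange: A = 90 × 18 = 1620.00, centroid at (125.00, 283.00).
ΣA = 9620.00 mm², ΣAx̄ = 1202500.00 mm³, ΣAȳ = 828460.00 mm³.
x̄ = 1202500.00/9620.00 = 125.00 mm; ȳ = 828460.00/9620.00 = 86.12 mm.

x̄ = 125.00 mm, ȳ = 86.12 mm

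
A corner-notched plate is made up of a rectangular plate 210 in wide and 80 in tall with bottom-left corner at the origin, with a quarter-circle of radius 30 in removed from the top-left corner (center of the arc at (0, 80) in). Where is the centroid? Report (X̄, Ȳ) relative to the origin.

X̄ = 109.05 in, Ȳ = 38.80 in

Part | A | x̄ᵢ | ȳᵢ | A·x̄ᵢ | A·ȳᵢ
plate | 16800.00 | 105.00 | 40.00 | 1764000.00 | 672000.00
removed quarter-circle | -706.86 | 12.73 | 67.27 | -9000.00 | -47548.67
Σ | 16093.14 |  |  | 1755000.00 | 624451.33
X̄ = 1755000.00 / 16093.14 = 109.05 in
Ȳ = 624451.33 / 16093.14 = 38.80 in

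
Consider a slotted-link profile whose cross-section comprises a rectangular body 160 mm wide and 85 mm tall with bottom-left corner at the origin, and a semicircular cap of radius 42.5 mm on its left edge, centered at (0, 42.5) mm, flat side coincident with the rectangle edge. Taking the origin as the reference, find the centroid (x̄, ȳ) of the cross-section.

x̄ = 63.08 mm, ȳ = 42.50 mm

rectangular body: A = 160 × 85 = 13600.00, centroid at (80.00, 42.50).
semicircular end: A = ½π·42.5² = 2837.25, centroid at (-18.04, 42.50).
ΣA = 16437.25 mm²
ΣAx̄ = (13600.00)(80.00) + (2837.25)(-18.04) = 1036822.92 mm³
ΣAȳ = (13600.00)(42.50) + (2837.25)(42.50) = 698583.16 mm³
x̄ = 1036822.92 / 16437.25 = 63.08 mm
ȳ = 698583.16 / 16437.25 = 42.50 mm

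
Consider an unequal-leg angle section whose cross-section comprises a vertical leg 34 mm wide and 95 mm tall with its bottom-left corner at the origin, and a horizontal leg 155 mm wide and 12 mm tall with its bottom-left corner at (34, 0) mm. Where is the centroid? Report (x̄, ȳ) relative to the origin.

x̄ = 51.53 mm, ȳ = 32.33 mm

vertical leg: A = 34 × 95 = 3230.00, centroid at (17.00, 47.50).
horizontal leg: A = 155 × 12 = 1860.00, centroid at (111.50, 6.00).
ΣA = 5090.00 mm²
ΣAx̄ = (3230.00)(17.00) + (1860.00)(111.50) = 262300.00 mm³
ΣAȳ = (3230.00)(47.50) + (1860.00)(6.00) = 164585.00 mm³
x̄ = 262300.00 / 5090.00 = 51.53 mm
ȳ = 164585.00 / 5090.00 = 32.33 mm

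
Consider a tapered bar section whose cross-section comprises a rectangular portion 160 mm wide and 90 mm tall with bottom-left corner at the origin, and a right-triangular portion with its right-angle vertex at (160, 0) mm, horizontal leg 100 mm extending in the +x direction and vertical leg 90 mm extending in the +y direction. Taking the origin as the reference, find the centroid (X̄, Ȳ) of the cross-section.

rectangular portion: A = 160 × 90 = 14400.00, centroid at (80.00, 45.00).
triangular portion: A = ½·100·90 = 4500.00, centroid at (193.33, 30.00).
ΣA = 18900.00 mm²
ΣAX̄ = (14400.00)(80.00) + (4500.00)(193.33) = 2022000.00 mm³
ΣAȲ = (14400.00)(45.00) + (4500.00)(30.00) = 783000.00 mm³
X̄ = 2022000.00 / 18900.00 = 106.98 mm
Ȳ = 783000.00 / 18900.00 = 41.43 mm

X̄ = 106.98 mm, Ȳ = 41.43 mm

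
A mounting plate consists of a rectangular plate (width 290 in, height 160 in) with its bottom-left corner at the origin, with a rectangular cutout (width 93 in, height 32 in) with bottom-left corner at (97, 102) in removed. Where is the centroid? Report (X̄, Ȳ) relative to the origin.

plate: A = 290 × 160 = 46400.00, centroid at (145.00, 80.00).
hole: A = −(93 × 32) = -2976.00, centroid at (143.50, 118.00).
ΣA = 43424.00 in², ΣAX̄ = 6300944.00 in³, ΣAȲ = 3360832.00 in³.
X̄ = 6300944.00/43424.00 = 145.10 in; Ȳ = 3360832.00/43424.00 = 77.40 in.

X̄ = 145.10 in, Ȳ = 77.40 in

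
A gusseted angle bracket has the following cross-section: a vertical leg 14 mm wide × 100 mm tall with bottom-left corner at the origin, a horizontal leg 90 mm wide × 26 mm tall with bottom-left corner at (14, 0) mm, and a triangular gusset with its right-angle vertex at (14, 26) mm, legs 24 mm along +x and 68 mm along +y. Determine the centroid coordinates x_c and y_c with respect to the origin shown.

vertical leg: A = 14 × 100 = 1400.00, centroid at (7.00, 50.00).
horizontal leg: A = 90 × 26 = 2340.00, centroid at (59.00, 13.00).
gusset: A = ½·24·68 = 816.00, centroid at (22.00, 48.67).
ΣA = 4556.00 mm²
ΣAx_c = (1400.00)(7.00) + (2340.00)(59.00) + (816.00)(22.00) = 165812.00 mm³
ΣAy_c = (1400.00)(50.00) + (2340.00)(13.00) + (816.00)(48.67) = 140132.00 mm³
x_c = 165812.00 / 4556.00 = 36.39 mm
y_c = 140132.00 / 4556.00 = 30.76 mm

x_c = 36.39 mm, y_c = 30.76 mm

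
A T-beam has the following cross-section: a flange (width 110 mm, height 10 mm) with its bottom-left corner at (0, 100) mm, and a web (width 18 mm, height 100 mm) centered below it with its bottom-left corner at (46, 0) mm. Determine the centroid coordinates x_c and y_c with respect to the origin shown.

x_c = 55.00 mm, y_c = 70.86 mm

web: A = 18 × 100 = 1800.00, centroid at (55.00, 50.00).
flange: A = 110 × 10 = 1100.00, centroid at (55.00, 105.00).
ΣA = 2900.00 mm²
ΣAx_c = (1800.00)(55.00) + (1100.00)(55.00) = 159500.00 mm³
ΣAy_c = (1800.00)(50.00) + (1100.00)(105.00) = 205500.00 mm³
x_c = 159500.00 / 2900.00 = 55.00 mm
y_c = 205500.00 / 2900.00 = 70.86 mm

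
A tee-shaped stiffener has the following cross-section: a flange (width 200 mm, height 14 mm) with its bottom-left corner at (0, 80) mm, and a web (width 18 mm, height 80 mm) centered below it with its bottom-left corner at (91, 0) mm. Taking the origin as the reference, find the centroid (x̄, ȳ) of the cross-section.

x̄ = 100.00 mm, ȳ = 71.04 mm

Part | A | x̄ᵢ | ȳᵢ | A·x̄ᵢ | A·ȳᵢ
web | 1440.00 | 100.00 | 40.00 | 144000.00 | 57600.00
flange | 2800.00 | 100.00 | 87.00 | 280000.00 | 243600.00
Σ | 4240.00 |  |  | 424000.00 | 301200.00
x̄ = 424000.00 / 4240.00 = 100.00 mm
ȳ = 301200.00 / 4240.00 = 71.04 mm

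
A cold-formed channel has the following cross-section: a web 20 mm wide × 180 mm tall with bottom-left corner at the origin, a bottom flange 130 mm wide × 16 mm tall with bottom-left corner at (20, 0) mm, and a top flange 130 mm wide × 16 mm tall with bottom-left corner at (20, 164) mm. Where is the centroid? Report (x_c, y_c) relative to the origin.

web: A = 20 × 180 = 3600.00, centroid at (10.00, 90.00).
bottom flange: A = 130 × 16 = 2080.00, centroid at (85.00, 8.00).
top flange: A = 130 × 16 = 2080.00, centroid at (85.00, 172.00).
ΣA = 7760.00 mm², ΣAx_c = 389600.00 mm³, ΣAy_c = 698400.00 mm³.
x_c = 389600.00/7760.00 = 50.21 mm; y_c = 698400.00/7760.00 = 90.00 mm.

x_c = 50.21 mm, y_c = 90.00 mm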